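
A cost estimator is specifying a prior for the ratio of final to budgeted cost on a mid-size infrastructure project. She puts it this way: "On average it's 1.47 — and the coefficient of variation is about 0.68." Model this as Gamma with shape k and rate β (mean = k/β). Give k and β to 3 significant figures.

k ≈ 2.16, β ≈ 1.47

For Gamma(k, rate β): mean = k/β, variance = k/β², so CV = 1/√k.
CV = 0.68, hence k = 1/CV² = 2.16.
Then β = k/mean = 2.16/1.47 = 1.47.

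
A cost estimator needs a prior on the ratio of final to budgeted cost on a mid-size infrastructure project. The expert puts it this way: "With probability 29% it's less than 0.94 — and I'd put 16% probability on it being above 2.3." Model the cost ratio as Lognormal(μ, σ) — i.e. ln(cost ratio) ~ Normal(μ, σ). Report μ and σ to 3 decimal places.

If T ~ Lognormal(μ,σ) then ln T ~ Normal(μ,σ), so the p-quantile of ln T is μ + z_p·σ.
ln(0.94) = -0.06188 and ln(2.3) = 0.8329; z_{0.29} = -0.5534, z_{0.84} = 0.9945.
σ = (0.8329 − -0.06188)/(0.9945 − (-0.5534)) = 0.578.
μ = -0.06188 − (-0.5534)·0.578 = 0.258.

μ ≈ 0.258, σ ≈ 0.578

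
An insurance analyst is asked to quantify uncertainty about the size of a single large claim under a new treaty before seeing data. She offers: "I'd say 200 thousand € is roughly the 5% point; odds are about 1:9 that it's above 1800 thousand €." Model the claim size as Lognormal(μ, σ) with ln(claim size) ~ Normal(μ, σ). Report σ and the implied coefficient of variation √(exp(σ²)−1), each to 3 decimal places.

If T ~ Lognormal(μ,σ) then ln T ~ Normal(μ,σ), so the p-quantile of ln T is μ + z_p·σ.
ln(200) = 5.298 and ln(1800) = 7.496; z_{0.05} = -1.645, z_{0.9} = 1.282.
σ = (7.496 − 5.298)/(1.282 − (-1.645)) = 0.751.
μ = 5.298 − (-1.645)·0.751 = 6.533.
CV = √(exp(σ²)−1) = √(exp(0.5637)−1) = 0.870.

σ ≈ 0.751, CV ≈ 0.870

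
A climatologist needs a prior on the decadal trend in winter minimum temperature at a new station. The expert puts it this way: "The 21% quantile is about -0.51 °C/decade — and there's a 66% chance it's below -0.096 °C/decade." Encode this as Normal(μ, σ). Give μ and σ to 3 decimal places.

For Normal(μ,σ), the p-quantile is μ + z_p·σ. Here z_{0.21} = -0.8064, z_{0.66} = 0.4125.
So -0.51 = μ − 0.8064σ and -0.096 = μ + 0.4125σ.
Subtracting: σ = (-0.096 − -0.51)/(0.4125 − (-0.8064)) = 0.340.
Then μ = -0.51 − (-0.8064)·0.340 = -0.236.

μ = -0.236, σ = 0.340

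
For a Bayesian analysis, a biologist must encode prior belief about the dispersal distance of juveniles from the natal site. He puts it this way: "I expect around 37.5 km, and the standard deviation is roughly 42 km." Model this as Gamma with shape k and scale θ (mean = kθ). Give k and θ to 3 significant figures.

For Gamma(k, scale θ): mean = kθ, variance = kθ², so CV = 1/√k.
CV = SD/mean = 42/37.5 = 1.12, hence k = 1/CV² = 0.797.
Then θ = mean/k = 37.5/0.797 = 47.

k ≈ 0.797, θ ≈ 47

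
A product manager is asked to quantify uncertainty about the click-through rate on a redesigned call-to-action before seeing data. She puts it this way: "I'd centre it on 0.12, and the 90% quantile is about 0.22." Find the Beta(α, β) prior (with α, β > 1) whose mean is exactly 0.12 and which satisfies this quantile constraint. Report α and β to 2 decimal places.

With mean 0.12 fixed, write α = 0.12s, β = 0.88s where s = α+β.
Need P(θ < 0.22) = 0.9 under Beta(0.12s, 0.88s). Normal approximation: (q−m)/√(m(1−m)/s) ≈ z_{0.9} = 1.28, so s ≈ 0.12·0.88·(1.28)²/(0.22−0.12)² = 17.3.
At s = 17.3: P(θ<0.22) ≈ 0.893. Adjusting to match 0.9 gives s ≈ 18.89.
So α = 0.12·18.89 ≈ 2.27, β = 0.88·18.89 ≈ 16.62.

α ≈ 2.27, β ≈ 16.62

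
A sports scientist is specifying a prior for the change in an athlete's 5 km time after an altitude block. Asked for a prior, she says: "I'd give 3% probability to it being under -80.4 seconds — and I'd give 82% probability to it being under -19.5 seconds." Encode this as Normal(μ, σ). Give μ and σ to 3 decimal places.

μ = -39.437, σ = 21.780

For Normal(μ,σ), the p-quantile is μ + z_p·σ. Here z_{0.03} = -1.881, z_{0.82} = 0.9154.
So -80.4 = μ − 1.881σ and -19.5 = μ + 0.9154σ.
Subtracting: σ = (-19.5 − -80.4)/(0.9154 − (-1.881)) = 21.780.
Then μ = -80.4 − (-1.881)·21.780 = -39.437.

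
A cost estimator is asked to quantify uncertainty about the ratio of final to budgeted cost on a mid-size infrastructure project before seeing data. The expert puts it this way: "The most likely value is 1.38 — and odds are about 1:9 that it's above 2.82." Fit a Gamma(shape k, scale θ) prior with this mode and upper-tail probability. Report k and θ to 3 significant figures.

k ≈ 4.76, θ ≈ 0.367

Gamma(k,θ) with k>1 has mode (k−1)θ, so θ = 1.38/(k−1).
Need P(X < 2.82) = 0.9 with θ tied to k this way. Start at k = 2, θ = 1.38: P(X<2.82) ≈ 0.606.
Too low — raise k to concentrate. Iterating converges to k ≈ 4.76.
Then θ = 1.38/(4.76−1) ≈ 0.367.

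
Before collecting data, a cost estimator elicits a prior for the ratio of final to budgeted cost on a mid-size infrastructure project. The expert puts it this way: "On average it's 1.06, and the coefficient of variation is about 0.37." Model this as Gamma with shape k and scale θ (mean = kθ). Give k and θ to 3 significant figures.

k ≈ 7.3, θ ≈ 0.145

For Gamma(k, scale θ): mean = kθ, variance = kθ², so CV = 1/√k.
CV = 0.37, hence k = 1/CV² = 7.3.
Then θ = mean/k = 1.06/7.3 = 0.145.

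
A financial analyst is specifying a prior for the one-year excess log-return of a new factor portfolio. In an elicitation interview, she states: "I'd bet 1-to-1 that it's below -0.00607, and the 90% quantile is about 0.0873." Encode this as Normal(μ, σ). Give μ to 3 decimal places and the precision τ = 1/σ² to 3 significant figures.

μ = -0.006, τ = 188

The p-quantile of Normal(μ,σ) is μ + z_p·σ, with z_{0.5} = 0 and z_{0.9} = 1.282.
Eliminate σ: μ = (z₂·x₁ − z₁·x₂)/(z₂ − z₁) = (1.282·-0.00607 − (0)·0.0873)/1.282 = -0.006.
Then σ = (x₂ − x₁)/(z₂ − z₁) = (0.0873 − -0.00607)/1.282 = 0.073.
Precision τ = 1/σ² = 1/0.07286² = 188.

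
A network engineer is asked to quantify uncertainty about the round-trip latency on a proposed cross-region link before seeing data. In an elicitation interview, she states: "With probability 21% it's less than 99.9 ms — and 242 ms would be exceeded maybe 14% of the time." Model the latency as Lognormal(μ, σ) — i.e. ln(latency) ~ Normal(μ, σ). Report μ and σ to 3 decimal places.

If T ~ Lognormal(μ,σ) then ln T ~ Normal(μ,σ), so the p-quantile of ln T is μ + z_p·σ.
ln(99.9) = 4.604 and ln(242) = 5.489; z_{0.21} = -0.8064, z_{0.86} = 1.08.
σ = (5.489 − 4.604)/(1.08 − (-0.8064)) = 0.469.
μ = 4.604 − (-0.8064)·0.469 = 4.982.

μ ≈ 4.982, σ ≈ 0.469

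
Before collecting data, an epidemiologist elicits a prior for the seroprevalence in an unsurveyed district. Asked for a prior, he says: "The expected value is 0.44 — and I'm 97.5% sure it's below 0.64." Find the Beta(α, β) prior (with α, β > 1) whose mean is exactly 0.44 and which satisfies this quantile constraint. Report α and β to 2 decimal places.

With mean 0.44 fixed, write α = 0.44s, β = 0.56s where s = α+β.
Need P(θ < 0.64) = 0.975 under Beta(0.44s, 0.56s). Normal approximation: (q−m)/√(m(1−m)/s) ≈ z_{0.975} = 1.96, so s ≈ 0.44·0.56·(1.96)²/(0.64−0.44)² = 23.7.
At s = 23.7: P(θ<0.64) ≈ 0.976. Adjusting to match 0.975 gives s ≈ 23.36.
So α = 0.44·23.36 ≈ 10.28, β = 0.56·23.36 ≈ 13.08.

α ≈ 10.28, β ≈ 13.08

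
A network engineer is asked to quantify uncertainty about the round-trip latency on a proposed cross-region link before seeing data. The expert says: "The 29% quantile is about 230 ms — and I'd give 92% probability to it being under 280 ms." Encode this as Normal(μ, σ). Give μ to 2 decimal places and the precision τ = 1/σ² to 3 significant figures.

The p-quantile of Normal(μ,σ) is μ + z_p·σ, with z_{0.29} = -0.5534 and z_{0.92} = 1.405.
Eliminate σ: μ = (z₂·x₁ − z₁·x₂)/(z₂ − z₁) = (1.405·230 − (-0.5534)·280)/1.958 = 244.13.
Then σ = (x₂ − x₁)/(z₂ − z₁) = (280 − 230)/1.958 = 25.53.
Precision τ = 1/σ² = 1/25.53² = 0.00153.

μ = 244.13, τ = 0.00153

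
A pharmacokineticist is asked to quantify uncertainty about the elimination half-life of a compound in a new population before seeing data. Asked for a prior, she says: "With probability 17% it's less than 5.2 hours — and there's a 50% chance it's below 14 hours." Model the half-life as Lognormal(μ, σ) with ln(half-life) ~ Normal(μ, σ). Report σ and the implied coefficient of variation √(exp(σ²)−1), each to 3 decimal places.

If T ~ Lognormal(μ,σ) then ln T ~ Normal(μ,σ), so the p-quantile of ln T is μ + z_p·σ.
ln(5.2) = 1.649 and ln(14) = 2.639; z_{0.17} = -0.9542, z_{0.5} = 0.
σ = (2.639 − 1.649)/(0 − (-0.9542)) = 1.038.
μ = 1.649 − (-0.9542)·1.038 = 2.639.
CV = √(exp(σ²)−1) = √(exp(1.0774)−1) = 1.392.

σ ≈ 1.038, CV ≈ 1.392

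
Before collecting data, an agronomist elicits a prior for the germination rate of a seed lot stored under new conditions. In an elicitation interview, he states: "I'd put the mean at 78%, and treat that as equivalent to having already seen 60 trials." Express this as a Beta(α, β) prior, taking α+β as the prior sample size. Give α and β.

α = 46.8, β = 13.2

Under the effective-sample-size interpretation, Beta(α, β) has prior mean α/(α+β) and prior sample size α+β.
So α+β = 60 and α/(α+β) = 0.78, giving α = 0.78·60 = 46.8 and β = 60 − 46.8 = 13.2.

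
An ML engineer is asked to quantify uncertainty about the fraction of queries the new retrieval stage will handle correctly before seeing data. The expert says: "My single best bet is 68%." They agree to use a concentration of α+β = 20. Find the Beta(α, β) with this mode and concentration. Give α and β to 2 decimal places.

α = 13.24, β = 6.76

For α,β > 1 the Beta mode is (α−1)/(α+β−2). With α+β = 20, the mode is (α−1)/18.
Set (α−1)/18 = 0.68 → α = 1 + 0.68·18 = 13.24.
β = 20 − α = 6.76.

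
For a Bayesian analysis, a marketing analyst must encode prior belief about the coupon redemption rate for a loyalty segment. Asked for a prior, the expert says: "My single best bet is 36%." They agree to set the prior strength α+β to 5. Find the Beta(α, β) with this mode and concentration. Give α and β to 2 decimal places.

For α,β > 1 the Beta mode is (α−1)/(α+β−2). With α+β = 5, the mode is (α−1)/3.
Set (α−1)/3 = 0.36 → α = 1 + 0.36·3 = 2.08.
β = 5 − α = 2.92.

α = 2.08, β = 2.92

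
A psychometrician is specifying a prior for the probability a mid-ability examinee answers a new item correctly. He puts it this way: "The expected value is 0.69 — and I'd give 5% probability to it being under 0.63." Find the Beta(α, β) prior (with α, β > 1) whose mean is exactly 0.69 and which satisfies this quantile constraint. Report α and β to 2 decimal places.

With mean 0.69 fixed, write α = 0.69s, β = 0.31s where s = α+β.
Need P(θ < 0.63) = 0.05 under Beta(0.69s, 0.31s). Normal approximation: (q−m)/√(m(1−m)/s) ≈ z_{0.05} = -1.64, so s ≈ 0.69·0.31·(-1.64)²/(0.63−0.69)² = 160.8.
At s = 160.8: P(θ<0.63) ≈ 0.053. Adjusting to match 0.05 gives s ≈ 166.92.
So α = 0.69·166.92 ≈ 115.18, β = 0.31·166.92 ≈ 51.75.

α ≈ 115.18, β ≈ 51.75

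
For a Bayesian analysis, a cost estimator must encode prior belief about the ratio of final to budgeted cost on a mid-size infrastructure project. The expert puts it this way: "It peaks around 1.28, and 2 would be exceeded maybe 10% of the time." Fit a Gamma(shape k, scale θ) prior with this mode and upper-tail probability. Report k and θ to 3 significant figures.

Gamma(k,θ) with k>1 has mode (k−1)θ, so θ = 1.28/(k−1).
Need P(X < 2) = 0.9 with θ tied to k this way. Start at k = 2, θ = 1.28: P(X<2) ≈ 0.463.
Too low — raise k to concentrate. Iterating converges to k ≈ 10.4.
Then θ = 1.28/(10.4−1) ≈ 0.136.

k ≈ 10.4, θ ≈ 0.136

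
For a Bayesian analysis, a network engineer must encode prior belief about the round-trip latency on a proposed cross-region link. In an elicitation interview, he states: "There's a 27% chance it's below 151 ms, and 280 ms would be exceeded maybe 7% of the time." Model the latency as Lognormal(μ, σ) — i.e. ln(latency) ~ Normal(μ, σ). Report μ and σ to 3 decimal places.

μ ≈ 5.198, σ ≈ 0.296

If T ~ Lognormal(μ,σ) then ln T ~ Normal(μ,σ), so the p-quantile of ln T is μ + z_p·σ.
ln(151) = 5.017 and ln(280) = 5.635; z_{0.27} = -0.6128, z_{0.93} = 1.476.
σ = (5.635 − 5.017)/(1.476 − (-0.6128)) = 0.296.
μ = 5.017 − (-0.6128)·0.296 = 5.198.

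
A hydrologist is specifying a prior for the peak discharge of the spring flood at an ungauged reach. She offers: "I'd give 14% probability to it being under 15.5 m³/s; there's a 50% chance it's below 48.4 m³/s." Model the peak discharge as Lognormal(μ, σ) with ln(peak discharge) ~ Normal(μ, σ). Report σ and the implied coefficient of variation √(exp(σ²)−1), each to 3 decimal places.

If T ~ Lognormal(μ,σ) then ln T ~ Normal(μ,σ), so the p-quantile of ln T is μ + z_p·σ.
ln(15.5) = 2.741 and ln(48.4) = 3.879; z_{0.14} = -1.08, z_{0.5} = 0.
σ = (3.879 − 2.741)/(0 − (-1.08)) = 1.054.
μ = 2.741 − (-1.08)·1.054 = 3.879.
CV = √(exp(σ²)−1) = √(exp(1.1109)−1) = 1.427.

σ ≈ 1.054, CV ≈ 1.427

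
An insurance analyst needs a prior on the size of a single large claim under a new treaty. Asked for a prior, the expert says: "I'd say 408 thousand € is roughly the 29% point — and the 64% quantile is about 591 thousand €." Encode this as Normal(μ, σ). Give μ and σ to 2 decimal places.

μ = 519.06, σ = 200.69

For Normal(μ,σ), the p-quantile is μ + z_p·σ. Here z_{0.29} = -0.5534, z_{0.64} = 0.3585.
So 408 = μ − 0.5534σ and 591 = μ + 0.3585σ.
Subtracting: σ = (591 − 408)/(0.3585 − (-0.5534)) = 200.69.
Then μ = 408 − (-0.5534)·200.69 = 519.06.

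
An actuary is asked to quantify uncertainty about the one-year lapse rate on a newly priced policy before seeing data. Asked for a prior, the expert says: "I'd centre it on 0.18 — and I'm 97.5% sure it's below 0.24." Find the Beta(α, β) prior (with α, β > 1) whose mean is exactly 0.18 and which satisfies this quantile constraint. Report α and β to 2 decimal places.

With mean 0.18 fixed, write α = 0.18s, β = 0.82s where s = α+β.
Need P(θ < 0.24) = 0.975 under Beta(0.18s, 0.82s). Normal approximation: (q−m)/√(m(1−m)/s) ≈ z_{0.975} = 1.96, so s ≈ 0.18·0.82·(1.96)²/(0.24−0.18)² = 157.5.
At s = 157.5: P(θ<0.24) ≈ 0.969. Adjusting to match 0.975 gives s ≈ 175.41.
So α = 0.18·175.41 ≈ 31.57, β = 0.82·175.41 ≈ 143.83.

α ≈ 31.57, β ≈ 143.83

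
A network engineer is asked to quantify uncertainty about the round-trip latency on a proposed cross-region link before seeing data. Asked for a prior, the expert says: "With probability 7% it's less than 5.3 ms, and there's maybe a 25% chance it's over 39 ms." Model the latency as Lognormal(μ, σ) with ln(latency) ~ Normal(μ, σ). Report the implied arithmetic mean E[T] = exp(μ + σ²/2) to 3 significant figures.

E[T] ≈ 32.1 ms

If T ~ Lognormal(μ,σ) then ln T ~ Normal(μ,σ), so the p-quantile of ln T is μ + z_p·σ.
ln(5.3) = 1.668 and ln(39) = 3.664; z_{0.07} = -1.476, z_{0.75} = 0.6745.
σ = (3.664 − 1.668)/(0.6745 − (-1.476)) = 0.928.
μ = 1.668 − (-1.476)·0.928 = 3.038.
E[T] = exp(μ + σ²/2) = exp(3.038 + 0.4308) = 32.1 ms.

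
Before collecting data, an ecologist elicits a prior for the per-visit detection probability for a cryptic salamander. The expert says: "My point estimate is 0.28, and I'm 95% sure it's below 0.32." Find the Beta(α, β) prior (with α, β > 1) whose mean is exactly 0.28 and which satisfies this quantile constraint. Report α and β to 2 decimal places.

With mean 0.28 fixed, write α = 0.28s, β = 0.72s where s = α+β.
Need P(θ < 0.32) = 0.95 under Beta(0.28s, 0.72s). Normal approximation: (q−m)/√(m(1−m)/s) ≈ z_{0.95} = 1.64, so s ≈ 0.28·0.72·(1.64)²/(0.32−0.28)² = 340.9.
At s = 340.9: P(θ<0.32) ≈ 0.947. Adjusting to match 0.95 gives s ≈ 352.27.
So α = 0.28·352.27 ≈ 98.63, β = 0.72·352.27 ≈ 253.63.

α ≈ 98.63, β ≈ 253.63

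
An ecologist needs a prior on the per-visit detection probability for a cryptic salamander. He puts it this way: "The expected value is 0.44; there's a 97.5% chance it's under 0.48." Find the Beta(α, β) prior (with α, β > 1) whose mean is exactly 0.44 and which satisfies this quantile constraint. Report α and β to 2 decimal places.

α ≈ 262.17, β ≈ 333.67

With mean 0.44 fixed, write α = 0.44s, β = 0.56s where s = α+β.
Need P(θ < 0.48) = 0.975 under Beta(0.44s, 0.56s). Normal approximation: (q−m)/√(m(1−m)/s) ≈ z_{0.975} = 1.96, so s ≈ 0.44·0.56·(1.96)²/(0.48−0.44)² = 591.6.
At s = 591.6: P(θ<0.48) ≈ 0.975. Adjusting to match 0.975 gives s ≈ 595.83.
So α = 0.44·595.83 ≈ 262.17, β = 0.56·595.83 ≈ 333.67.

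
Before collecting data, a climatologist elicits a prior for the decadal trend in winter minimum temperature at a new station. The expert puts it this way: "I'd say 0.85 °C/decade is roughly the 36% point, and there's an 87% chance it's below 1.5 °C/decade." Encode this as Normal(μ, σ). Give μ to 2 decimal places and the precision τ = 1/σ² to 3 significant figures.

The p-quantile of Normal(μ,σ) is μ + z_p·σ, with z_{0.36} = -0.3585 and z_{0.87} = 1.126.
Eliminate σ: μ = (z₂·x₁ − z₁·x₂)/(z₂ − z₁) = (1.126·0.85 − (-0.3585)·1.5)/1.485 = 1.01.
Then σ = (x₂ − x₁)/(z₂ − z₁) = (1.5 − 0.85)/1.485 = 0.44.
Precision τ = 1/σ² = 1/0.4378² = 5.22.

μ = 1.01, τ = 5.22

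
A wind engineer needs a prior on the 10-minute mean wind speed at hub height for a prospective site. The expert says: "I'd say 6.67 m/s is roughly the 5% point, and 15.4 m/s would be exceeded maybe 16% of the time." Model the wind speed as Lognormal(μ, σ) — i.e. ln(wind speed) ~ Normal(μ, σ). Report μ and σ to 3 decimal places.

μ ≈ 2.419, σ ≈ 0.317

If T ~ Lognormal(μ,σ) then ln T ~ Normal(μ,σ), so the p-quantile of ln T is μ + z_p·σ.
ln(6.67) = 1.898 and ln(15.4) = 2.734; z_{0.05} = -1.645, z_{0.84} = 0.9945.
σ = (2.734 − 1.898)/(0.9945 − (-1.645)) = 0.317.
μ = 1.898 − (-1.645)·0.317 = 2.419.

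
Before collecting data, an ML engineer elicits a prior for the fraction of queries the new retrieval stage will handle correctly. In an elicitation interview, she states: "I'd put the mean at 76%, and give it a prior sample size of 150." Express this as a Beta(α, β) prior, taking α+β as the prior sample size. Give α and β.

Under the effective-sample-size interpretation, Beta(α, β) has prior mean α/(α+β) and prior sample size α+β.
So α+β = 150 and α/(α+β) = 0.76, giving α = 0.76·150 = 114 and β = 150 − 114 = 36.

α = 114, β = 36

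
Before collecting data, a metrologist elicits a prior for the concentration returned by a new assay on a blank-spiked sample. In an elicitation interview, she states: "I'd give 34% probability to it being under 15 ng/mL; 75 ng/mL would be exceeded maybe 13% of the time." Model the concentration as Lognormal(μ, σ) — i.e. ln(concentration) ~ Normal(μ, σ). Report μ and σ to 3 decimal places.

μ ≈ 3.139, σ ≈ 1.046

If T ~ Lognormal(μ,σ) then ln T ~ Normal(μ,σ), so the p-quantile of ln T is μ + z_p·σ.
ln(15) = 2.708 and ln(75) = 4.317; z_{0.34} = -0.4125, z_{0.87} = 1.126.
σ = (4.317 − 2.708)/(1.126 − (-0.4125)) = 1.046.
μ = 2.708 − (-0.4125)·1.046 = 3.139.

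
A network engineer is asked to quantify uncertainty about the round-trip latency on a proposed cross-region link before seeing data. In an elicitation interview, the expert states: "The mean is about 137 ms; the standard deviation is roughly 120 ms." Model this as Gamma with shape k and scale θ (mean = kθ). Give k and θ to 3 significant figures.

For Gamma(k, scale θ): mean = kθ, variance = kθ², so CV = 1/√k.
CV = SD/mean = 120/137 = 0.8759, hence k = 1/CV² = 1.3.
Then θ = mean/k = 137/1.3 = 105.

k ≈ 1.3, θ ≈ 105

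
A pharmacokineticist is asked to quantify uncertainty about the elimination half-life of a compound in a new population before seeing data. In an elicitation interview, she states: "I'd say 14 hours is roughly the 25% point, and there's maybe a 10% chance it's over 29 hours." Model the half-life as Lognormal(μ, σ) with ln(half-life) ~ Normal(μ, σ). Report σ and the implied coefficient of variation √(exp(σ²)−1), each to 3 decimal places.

If T ~ Lognormal(μ,σ) then ln T ~ Normal(μ,σ), so the p-quantile of ln T is μ + z_p·σ.
ln(14) = 2.639 and ln(29) = 3.367; z_{0.25} = -0.6745, z_{0.9} = 1.282.
σ = (3.367 − 2.639)/(1.282 − (-0.6745)) = 0.372.
μ = 2.639 − (-0.6745)·0.372 = 2.890.
CV = √(exp(σ²)−1) = √(exp(0.1386)−1) = 0.386.

σ ≈ 0.372, CV ≈ 0.386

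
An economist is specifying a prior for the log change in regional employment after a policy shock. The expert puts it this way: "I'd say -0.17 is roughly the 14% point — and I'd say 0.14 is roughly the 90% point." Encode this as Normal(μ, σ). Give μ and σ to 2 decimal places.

μ = -0.03, σ = 0.13

The p-quantile of Normal(μ,σ) is μ + z_p·σ, with z_{0.14} = -1.08 and z_{0.9} = 1.282.
Eliminate σ: μ = (z₂·x₁ − z₁·x₂)/(z₂ − z₁) = (1.282·-0.17 − (-1.08)·0.14)/2.362 = -0.03.
Then σ = (x₂ − x₁)/(z₂ − z₁) = (0.14 − -0.17)/2.362 = 0.13.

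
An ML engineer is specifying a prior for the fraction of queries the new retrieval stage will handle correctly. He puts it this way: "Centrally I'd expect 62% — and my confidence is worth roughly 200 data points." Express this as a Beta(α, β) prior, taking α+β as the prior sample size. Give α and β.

Under the effective-sample-size interpretation, Beta(α, β) has prior mean α/(α+β) and prior sample size α+β.
So α+β = 200 and α/(α+β) = 0.62, giving α = 0.62·200 = 124 and β = 200 − 124 = 76.

α = 124, β = 76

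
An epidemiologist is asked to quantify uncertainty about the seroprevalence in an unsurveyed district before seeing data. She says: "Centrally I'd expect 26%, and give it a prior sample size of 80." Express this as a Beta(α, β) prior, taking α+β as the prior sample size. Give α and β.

Under the effective-sample-size interpretation, Beta(α, β) has prior mean α/(α+β) and prior sample size α+β.
So α+β = 80 and α/(α+β) = 0.26, giving α = 0.26·80 = 20.8 and β = 80 − 20.8 = 59.2.

α = 20.8, β = 59.2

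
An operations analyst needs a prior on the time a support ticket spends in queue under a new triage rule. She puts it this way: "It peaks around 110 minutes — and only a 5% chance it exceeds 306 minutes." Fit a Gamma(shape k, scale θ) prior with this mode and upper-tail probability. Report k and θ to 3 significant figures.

k ≈ 3.56, θ ≈ 43

Gamma(k,θ) with k>1 has mode (k−1)θ, so θ = 110/(k−1).
Need P(X < 306) = 0.95 with θ tied to k this way. Start at k = 2, θ = 110: P(X<306) ≈ 0.766.
Too low — raise k to concentrate. Iterating converges to k ≈ 3.56.
Then θ = 110/(3.56−1) ≈ 43.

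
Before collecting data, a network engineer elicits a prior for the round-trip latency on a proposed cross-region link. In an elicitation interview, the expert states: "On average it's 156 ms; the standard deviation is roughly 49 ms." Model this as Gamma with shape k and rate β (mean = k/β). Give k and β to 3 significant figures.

k ≈ 10.1, β ≈ 0.065

For Gamma(k, rate β): mean = k/β, variance = k/β², so CV = 1/√k.
CV = SD/mean = 49/156 = 0.3141, hence k = 1/CV² = 10.1.
Then β = k/mean = 10.1/156 = 0.065.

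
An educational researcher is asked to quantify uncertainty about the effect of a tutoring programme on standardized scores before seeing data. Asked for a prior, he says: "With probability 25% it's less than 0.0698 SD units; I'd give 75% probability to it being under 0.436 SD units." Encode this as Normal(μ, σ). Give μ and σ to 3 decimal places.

μ = 0.253, σ = 0.271

The p-quantile of Normal(μ,σ) is μ + z_p·σ, with z_{0.25} = -0.6745 and z_{0.75} = 0.6745.
Eliminate σ: μ = (z₂·x₁ − z₁·x₂)/(z₂ − z₁) = (0.6745·0.0698 − (-0.6745)·0.436)/1.349 = 0.253.
Then σ = (x₂ − x₁)/(z₂ − z₁) = (0.436 − 0.0698)/1.349 = 0.271.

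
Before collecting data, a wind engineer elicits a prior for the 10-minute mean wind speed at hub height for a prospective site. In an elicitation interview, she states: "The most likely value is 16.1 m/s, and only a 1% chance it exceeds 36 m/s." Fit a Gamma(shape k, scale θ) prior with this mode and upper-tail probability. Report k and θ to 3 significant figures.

Gamma(k,θ) with k>1 has mode (k−1)θ, so θ = 16.1/(k−1).
Need P(X < 36) = 0.99 with θ tied to k this way. Start at k = 2, θ = 16.1: P(X<36) ≈ 0.654.
Too low — raise k to concentrate. Iterating converges to k ≈ 8.42.
Then θ = 16.1/(8.42−1) ≈ 2.17.

k ≈ 8.42, θ ≈ 2.17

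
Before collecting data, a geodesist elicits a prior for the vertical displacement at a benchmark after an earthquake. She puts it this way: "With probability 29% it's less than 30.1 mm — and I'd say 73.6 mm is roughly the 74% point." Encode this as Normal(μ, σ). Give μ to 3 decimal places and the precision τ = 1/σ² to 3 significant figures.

μ = 50.215, τ = 0.000757

For Normal(μ,σ), the p-quantile is μ + z_p·σ. Here z_{0.29} = -0.5534, z_{0.74} = 0.6433.
So 30.1 = μ − 0.5534σ and 73.6 = μ + 0.6433σ.
Subtracting: σ = (73.6 − 30.1)/(0.6433 − (-0.5534)) = 36.349.
Then μ = 30.1 − (-0.5534)·36.349 = 50.215.
Precision τ = 1/σ² = 1/36.35² = 0.000757.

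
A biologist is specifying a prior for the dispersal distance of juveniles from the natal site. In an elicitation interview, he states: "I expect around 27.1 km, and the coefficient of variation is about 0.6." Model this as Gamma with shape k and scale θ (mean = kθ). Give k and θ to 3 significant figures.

k ≈ 2.78, θ ≈ 9.76

For Gamma(k, scale θ): mean = kθ, variance = kθ², so CV = 1/√k.
CV = 0.6, hence k = 1/CV² = 2.78.
Then θ = mean/k = 27.1/2.78 = 9.76.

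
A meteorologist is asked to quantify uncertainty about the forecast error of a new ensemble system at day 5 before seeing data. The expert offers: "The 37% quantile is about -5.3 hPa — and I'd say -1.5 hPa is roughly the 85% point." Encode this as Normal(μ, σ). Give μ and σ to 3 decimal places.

μ = -4.378, σ = 2.777

The p-quantile of Normal(μ,σ) is μ + z_p·σ, with z_{0.37} = -0.3319 and z_{0.85} = 1.036.
Eliminate σ: μ = (z₂·x₁ − z₁·x₂)/(z₂ − z₁) = (1.036·-5.3 − (-0.3319)·-1.5)/1.368 = -4.378.
Then σ = (x₂ − x₁)/(z₂ − z₁) = (-1.5 − -5.3)/1.368 = 2.777.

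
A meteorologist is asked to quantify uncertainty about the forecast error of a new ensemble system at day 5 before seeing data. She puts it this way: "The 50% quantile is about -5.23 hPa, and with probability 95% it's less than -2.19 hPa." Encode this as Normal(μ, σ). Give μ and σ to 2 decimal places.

For Normal(μ,σ), the p-quantile is μ + z_p·σ. Here z_{0.5} = 0, z_{0.95} = 1.645.
So -5.23 = μ + 0σ and -2.19 = μ + 1.645σ.
Subtracting: σ = (-2.19 − -5.23)/(1.645 − (0)) = 1.85.
Then μ = -5.23 − (0)·1.85 = -5.23.

μ = -5.23, σ = 1.85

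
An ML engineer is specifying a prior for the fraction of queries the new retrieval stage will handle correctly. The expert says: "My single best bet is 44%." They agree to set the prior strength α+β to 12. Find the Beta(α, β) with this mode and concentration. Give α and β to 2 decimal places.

For α,β > 1 the Beta mode is (α−1)/(α+β−2). With α+β = 12, the mode is (α−1)/10.
Set (α−1)/10 = 0.44 → α = 1 + 0.44·10 = 5.40.
β = 12 − α = 6.60.

α = 5.40, β = 6.60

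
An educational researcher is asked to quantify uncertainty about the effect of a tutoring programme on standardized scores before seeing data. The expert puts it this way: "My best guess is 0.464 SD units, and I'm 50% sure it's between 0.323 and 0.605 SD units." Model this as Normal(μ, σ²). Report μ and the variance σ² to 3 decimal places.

μ = 0.464, σ² = 0.044

A symmetric 50% interval runs μ ± z·σ with z = 0.6745.
Half-width = 0.141, so σ = 0.141/0.6745 = 0.2090 and σ² = 0.044.
μ is the stated best guess, 0.464.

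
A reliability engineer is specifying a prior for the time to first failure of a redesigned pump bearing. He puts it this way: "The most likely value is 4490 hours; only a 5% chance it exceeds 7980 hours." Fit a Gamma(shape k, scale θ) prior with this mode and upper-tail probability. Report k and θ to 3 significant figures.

Gamma(k,θ) with k>1 has mode (k−1)θ, so θ = 4490/(k−1).
Need P(X < 7980) = 0.95 with θ tied to k this way. Start at k = 2, θ = 4490: P(X<7980) ≈ 0.530.
Too low — raise k to concentrate. Iterating converges to k ≈ 9.43.
Then θ = 4490/(9.43−1) ≈ 533.

k ≈ 9.43, θ ≈ 533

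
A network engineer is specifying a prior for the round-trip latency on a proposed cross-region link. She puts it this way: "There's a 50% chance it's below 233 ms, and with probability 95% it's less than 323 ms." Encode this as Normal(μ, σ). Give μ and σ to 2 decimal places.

μ = 233.00, σ = 54.72

For Normal(μ,σ), the p-quantile is μ + z_p·σ. Here z_{0.5} = 0, z_{0.95} = 1.645.
So 233 = μ + 0σ and 323 = μ + 1.645σ.
Subtracting: σ = (323 − 233)/(1.645 − (0)) = 54.72.
Then μ = 233 − (0)·54.72 = 233.00.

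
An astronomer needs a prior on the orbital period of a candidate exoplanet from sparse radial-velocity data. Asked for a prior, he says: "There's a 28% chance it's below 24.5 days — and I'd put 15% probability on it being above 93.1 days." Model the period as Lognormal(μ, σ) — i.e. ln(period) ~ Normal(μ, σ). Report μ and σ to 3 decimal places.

μ ≈ 3.679, σ ≈ 0.824

If T ~ Lognormal(μ,σ) then ln T ~ Normal(μ,σ), so the p-quantile of ln T is μ + z_p·σ.
ln(24.5) = 3.199 and ln(93.1) = 4.534; z_{0.28} = -0.5828, z_{0.85} = 1.036.
σ = (4.534 − 3.199)/(1.036 − (-0.5828)) = 0.824.
μ = 3.199 − (-0.5828)·0.824 = 3.679.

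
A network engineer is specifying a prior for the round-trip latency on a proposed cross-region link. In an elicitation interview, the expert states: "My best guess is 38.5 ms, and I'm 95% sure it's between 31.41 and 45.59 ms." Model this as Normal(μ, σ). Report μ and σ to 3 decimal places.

μ = 38.500, σ = 3.617

A symmetric 95% interval runs μ ± z·σ with z = 1.96.
Half-width = 7.09, so σ = 7.09/1.96 = 3.617.
μ is the stated best guess, 38.500.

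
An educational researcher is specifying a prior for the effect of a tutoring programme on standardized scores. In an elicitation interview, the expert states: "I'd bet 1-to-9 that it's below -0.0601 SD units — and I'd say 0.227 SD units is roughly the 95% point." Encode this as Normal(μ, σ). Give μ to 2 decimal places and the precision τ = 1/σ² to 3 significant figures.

The p-quantile of Normal(μ,σ) is μ + z_p·σ, with z_{0.1} = -1.282 and z_{0.95} = 1.645.
Eliminate σ: μ = (z₂·x₁ − z₁·x₂)/(z₂ − z₁) = (1.645·-0.0601 − (-1.282)·0.227)/2.926 = 0.07.
Then σ = (x₂ − x₁)/(z₂ − z₁) = (0.227 − -0.0601)/2.926 = 0.10.
Precision τ = 1/σ² = 1/0.09811² = 104.

μ = 0.07, τ = 104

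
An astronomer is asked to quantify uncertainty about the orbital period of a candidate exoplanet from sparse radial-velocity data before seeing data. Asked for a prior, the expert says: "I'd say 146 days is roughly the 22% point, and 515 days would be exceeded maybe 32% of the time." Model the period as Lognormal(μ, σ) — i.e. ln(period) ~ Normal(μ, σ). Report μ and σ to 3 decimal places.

μ ≈ 5.769, σ ≈ 1.017

If T ~ Lognormal(μ,σ) then ln T ~ Normal(μ,σ), so the p-quantile of ln T is μ + z_p·σ.
ln(146) = 4.984 and ln(515) = 6.244; z_{0.22} = -0.7722, z_{0.68} = 0.4677.
σ = (6.244 − 4.984)/(0.4677 − (-0.7722)) = 1.017.
μ = 4.984 − (-0.7722)·1.017 = 5.769.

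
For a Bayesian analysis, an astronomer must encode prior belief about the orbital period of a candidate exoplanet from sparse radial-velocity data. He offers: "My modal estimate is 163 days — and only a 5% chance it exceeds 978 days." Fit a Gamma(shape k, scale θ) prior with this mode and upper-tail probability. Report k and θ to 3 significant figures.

k ≈ 1.71, θ ≈ 229

Gamma(k,θ) with k>1 has mode (k−1)θ, so θ = 163/(k−1).
Need P(X < 978) = 0.95 with θ tied to k this way. Start at k = 2, θ = 163: P(X<978) ≈ 0.983.
Too high — lower k to spread out. Iterating converges to k ≈ 1.71.
Then θ = 163/(1.71−1) ≈ 229.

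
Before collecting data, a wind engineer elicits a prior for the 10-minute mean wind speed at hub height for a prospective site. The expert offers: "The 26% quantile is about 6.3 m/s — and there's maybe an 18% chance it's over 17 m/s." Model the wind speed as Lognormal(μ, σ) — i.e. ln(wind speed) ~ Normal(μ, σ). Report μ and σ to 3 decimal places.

If T ~ Lognormal(μ,σ) then ln T ~ Normal(μ,σ), so the p-quantile of ln T is μ + z_p·σ.
ln(6.3) = 1.841 and ln(17) = 2.833; z_{0.26} = -0.6433, z_{0.82} = 0.9154.
σ = (2.833 − 1.841)/(0.9154 − (-0.6433)) = 0.637.
μ = 1.841 − (-0.6433)·0.637 = 2.250.

μ ≈ 2.250, σ ≈ 0.637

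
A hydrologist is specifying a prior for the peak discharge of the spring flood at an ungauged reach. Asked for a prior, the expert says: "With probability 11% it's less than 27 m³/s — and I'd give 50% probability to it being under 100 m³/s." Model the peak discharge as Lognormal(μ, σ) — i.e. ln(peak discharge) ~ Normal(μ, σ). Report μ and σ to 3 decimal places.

If T ~ Lognormal(μ,σ) then ln T ~ Normal(μ,σ), so the p-quantile of ln T is μ + z_p·σ.
ln(27) = 3.296 and ln(100) = 4.605; z_{0.11} = -1.227, z_{0.5} = 0.
σ = (4.605 − 3.296)/(0 − (-1.227)) = 1.068.
μ = 3.296 − (-1.227)·1.068 = 4.605.

μ ≈ 4.605, σ ≈ 1.068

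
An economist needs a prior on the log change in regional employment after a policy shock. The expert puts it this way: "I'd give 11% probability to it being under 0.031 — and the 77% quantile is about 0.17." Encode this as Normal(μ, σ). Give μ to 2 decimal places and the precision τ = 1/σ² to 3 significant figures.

For Normal(μ,σ), the p-quantile is μ + z_p·σ. Here z_{0.11} = -1.227, z_{0.77} = 0.7388.
So 0.031 = μ − 1.227σ and 0.17 = μ + 0.7388σ.
Subtracting: σ = (0.17 − 0.031)/(0.7388 − (-1.227)) = 0.07.
Then μ = 0.031 − (-1.227)·0.07 = 0.12.
Precision τ = 1/σ² = 1/0.07072² = 200.

μ = 0.12, τ = 200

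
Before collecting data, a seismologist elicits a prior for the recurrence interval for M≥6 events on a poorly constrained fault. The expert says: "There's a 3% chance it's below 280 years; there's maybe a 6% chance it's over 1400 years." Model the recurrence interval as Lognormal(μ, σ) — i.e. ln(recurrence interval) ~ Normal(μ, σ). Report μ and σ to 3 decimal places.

If T ~ Lognormal(μ,σ) then ln T ~ Normal(μ,σ), so the p-quantile of ln T is μ + z_p·σ.
ln(280) = 5.635 and ln(1400) = 7.244; z_{0.03} = -1.881, z_{0.94} = 1.555.
σ = (7.244 − 5.635)/(1.555 − (-1.881)) = 0.468.
μ = 5.635 − (-1.881)·0.468 = 6.516.

μ ≈ 6.516, σ ≈ 0.468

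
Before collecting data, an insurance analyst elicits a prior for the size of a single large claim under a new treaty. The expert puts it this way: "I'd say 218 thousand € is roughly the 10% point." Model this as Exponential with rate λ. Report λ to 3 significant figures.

λ ≈ 0.000483

P(T < 218.0) = 1 − e^(−λ·218.0) = 0.1, so λ = −ln(1−0.1)/218.0 = −ln(0.9)/218.0 = 0.000483.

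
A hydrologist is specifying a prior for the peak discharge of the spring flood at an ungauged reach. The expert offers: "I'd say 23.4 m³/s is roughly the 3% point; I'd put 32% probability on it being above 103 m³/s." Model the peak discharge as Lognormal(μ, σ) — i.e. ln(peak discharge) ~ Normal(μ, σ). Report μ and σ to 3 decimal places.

If T ~ Lognormal(μ,σ) then ln T ~ Normal(μ,σ), so the p-quantile of ln T is μ + z_p·σ.
ln(23.4) = 3.153 and ln(103) = 4.635; z_{0.03} = -1.881, z_{0.68} = 0.4677.
σ = (4.635 − 3.153)/(0.4677 − (-1.881)) = 0.631.
μ = 3.153 − (-1.881)·0.631 = 4.340.

μ ≈ 4.340, σ ≈ 0.631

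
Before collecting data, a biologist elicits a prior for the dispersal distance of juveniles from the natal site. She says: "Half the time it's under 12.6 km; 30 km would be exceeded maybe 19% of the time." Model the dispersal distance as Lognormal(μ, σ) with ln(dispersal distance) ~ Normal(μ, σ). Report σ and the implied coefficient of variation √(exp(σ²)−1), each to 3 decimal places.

σ ≈ 0.988, CV ≈ 1.286

If T ~ Lognormal(μ,σ) then ln T ~ Normal(μ,σ), so the p-quantile of ln T is μ + z_p·σ.
ln(12.6) = 2.534 and ln(30) = 3.401; z_{0.5} = 0, z_{0.81} = 0.8779.
σ = (3.401 − 2.534)/(0.8779 − (0)) = 0.988.
μ = 2.534 − (0)·0.988 = 2.534.
CV = √(exp(σ²)−1) = √(exp(0.9765)−1) = 1.286.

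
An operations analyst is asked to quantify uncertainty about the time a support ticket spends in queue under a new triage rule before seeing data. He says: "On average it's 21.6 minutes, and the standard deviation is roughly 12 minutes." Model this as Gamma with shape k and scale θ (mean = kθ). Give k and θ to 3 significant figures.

For Gamma(k, scale θ): mean = kθ, variance = kθ², so CV = 1/√k.
CV = SD/mean = 12/21.6 = 0.5556, hence k = 1/CV² = 3.24.
Then θ = mean/k = 21.6/3.24 = 6.67.

k ≈ 3.24, θ ≈ 6.67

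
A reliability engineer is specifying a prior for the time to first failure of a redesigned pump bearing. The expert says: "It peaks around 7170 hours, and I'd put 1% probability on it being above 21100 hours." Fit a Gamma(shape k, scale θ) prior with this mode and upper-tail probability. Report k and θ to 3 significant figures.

Gamma(k,θ) with k>1 has mode (k−1)θ, so θ = 7170/(k−1).
Need P(X < 21100) = 0.99 with θ tied to k this way. Start at k = 2, θ = 7170: P(X<21100) ≈ 0.792.
Too low — raise k to concentrate. Iterating converges to k ≈ 4.88.
Then θ = 7170/(4.88−1) ≈ 1850.

k ≈ 4.88, θ ≈ 1850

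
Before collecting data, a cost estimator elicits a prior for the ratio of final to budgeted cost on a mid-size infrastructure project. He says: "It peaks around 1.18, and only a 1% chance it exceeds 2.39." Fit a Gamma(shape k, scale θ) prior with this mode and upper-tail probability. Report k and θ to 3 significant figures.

Gamma(k,θ) with k>1 has mode (k−1)θ, so θ = 1.18/(k−1).
Need P(X < 2.39) = 0.99 with θ tied to k this way. Start at k = 2, θ = 1.18: P(X<2.39) ≈ 0.601.
Too low — raise k to concentrate. Iterating converges to k ≈ 10.8.
Then θ = 1.18/(10.8−1) ≈ 0.12.

k ≈ 10.8, θ ≈ 0.12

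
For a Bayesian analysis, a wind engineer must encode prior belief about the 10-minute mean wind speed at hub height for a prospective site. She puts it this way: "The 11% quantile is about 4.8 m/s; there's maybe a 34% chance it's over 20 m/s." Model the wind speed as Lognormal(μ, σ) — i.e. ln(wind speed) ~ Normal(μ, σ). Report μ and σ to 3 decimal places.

μ ≈ 2.637, σ ≈ 0.871

If T ~ Lognormal(μ,σ) then ln T ~ Normal(μ,σ), so the p-quantile of ln T is μ + z_p·σ.
ln(4.8) = 1.569 and ln(20) = 2.996; z_{0.11} = -1.227, z_{0.66} = 0.4125.
σ = (2.996 − 1.569)/(0.4125 − (-1.227)) = 0.871.
μ = 1.569 − (-1.227)·0.871 = 2.637.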